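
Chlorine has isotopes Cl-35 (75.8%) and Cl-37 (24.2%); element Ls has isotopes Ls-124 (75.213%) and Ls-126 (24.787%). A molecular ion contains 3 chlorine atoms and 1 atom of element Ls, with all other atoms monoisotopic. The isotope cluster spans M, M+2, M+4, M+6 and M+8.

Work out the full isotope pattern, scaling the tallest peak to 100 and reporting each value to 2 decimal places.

77.68 : 100.00 : 48.27 : 10.36 : 0.83

Chlorine pattern (n=3): 0.43551951 : 0.41713346 : 0.13317454 : 0.01417249
Element Ls pattern (n=1): 0.75213 : 0.24787
Convolve the two distributions (both contribute in 2-u steps):
  M: 0.43551951×0.75213 = 0.327567
  M+2: 0.43551951×0.24787 + 0.41713346×0.75213 = 0.421691
  M+4: 0.41713346×0.24787 + 0.13317454×0.75213 = 0.203559
  M+6: 0.13317454×0.24787 + 0.01417249×0.75213 = 0.043670
  M+8: 0.01417249×0.24787 = 0.003513
Scale to base peak (0.421691) = 100: 77.68 : 100.00 : 48.27 : 10.36 : 0.83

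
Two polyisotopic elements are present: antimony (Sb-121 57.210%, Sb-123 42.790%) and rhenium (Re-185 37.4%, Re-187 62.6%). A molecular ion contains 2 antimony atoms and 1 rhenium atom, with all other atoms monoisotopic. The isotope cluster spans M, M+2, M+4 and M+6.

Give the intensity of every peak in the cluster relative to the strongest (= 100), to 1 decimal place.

31.5 : 100.0 : 96.6 : 29.5

Antimony pattern (n=2): 0.32729841 : 0.48960318 : 0.18309841
Rhenium pattern (n=1): 0.3740 : 0.6260
Convolve the two distributions (both contribute in 2-u steps):
  M: 0.32729841×0.3740 = 0.122410
  M+2: 0.32729841×0.6260 + 0.48960318×0.3740 = 0.388000
  M+4: 0.48960318×0.6260 + 0.18309841×0.3740 = 0.374970
  M+6: 0.18309841×0.6260 = 0.114620
Scale to base peak (0.388000) = 100: 31.5 : 100.0 : 96.6 : 29.5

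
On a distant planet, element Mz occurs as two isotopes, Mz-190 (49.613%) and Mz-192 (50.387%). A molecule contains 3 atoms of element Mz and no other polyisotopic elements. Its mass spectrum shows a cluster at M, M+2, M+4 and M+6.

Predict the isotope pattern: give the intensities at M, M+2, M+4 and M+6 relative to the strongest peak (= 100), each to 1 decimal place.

Expanding (0.49613 + 0.50387)^3:
P(M) = 0.49613^3 = 0.122120
P(M+2) = 3 × 0.49613^2 × 0.50387^1 = 0.372075
P(M+4) = 3 × 0.49613^1 × 0.50387^2 = 0.377880
P(M+6) = 0.50387^3 = 0.127925
The M+4 peak is largest (0.377880); scaling to 100 gives 32.3 : 98.5 : 100.0 : 33.9.

32.3 : 98.5 : 100.0 : 33.9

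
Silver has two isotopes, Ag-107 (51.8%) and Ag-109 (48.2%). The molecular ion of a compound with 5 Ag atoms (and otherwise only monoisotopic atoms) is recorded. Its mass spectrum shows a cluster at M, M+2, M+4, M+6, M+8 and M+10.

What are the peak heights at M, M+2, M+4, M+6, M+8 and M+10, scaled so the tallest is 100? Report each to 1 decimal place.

11.5 : 53.7 : 100.0 : 93.1 : 43.3 : 8.1

The 5 Ag atoms are independent, so intensities follow the terms of (0.518 + 0.482)^5.
P(M) = 0.518^5 = 0.037295
P(M+2) = 5 × 0.518^4 × 0.482^1 = 0.173515
P(M+4) = 10 × 0.518^3 × 0.482^2 = 0.322911
P(M+6) = 10 × 0.518^2 × 0.482^3 = 0.300470
P(M+8) = 5 × 0.518^1 × 0.482^4 = 0.139794
P(M+10) = 0.482^5 = 0.026016
The M+4 peak is largest (0.322911); scaling to 100 gives 11.5 : 53.7 : 100.0 : 93.1 : 43.3 : 8.1.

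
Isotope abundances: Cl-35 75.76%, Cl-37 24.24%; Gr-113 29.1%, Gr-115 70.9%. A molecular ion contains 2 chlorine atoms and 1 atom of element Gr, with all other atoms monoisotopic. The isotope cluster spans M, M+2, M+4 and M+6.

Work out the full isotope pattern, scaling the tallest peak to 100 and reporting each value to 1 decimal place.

Chlorine pattern (n=2): 0.57395776 : 0.36728448 : 0.05875776
Element Gr pattern (n=1): 0.2910 : 0.7090
Convolve the two distributions (both contribute in 2-u steps):
  M: 0.57395776×0.2910 = 0.167022
  M+2: 0.57395776×0.7090 + 0.36728448×0.2910 = 0.513816
  M+4: 0.36728448×0.7090 + 0.05875776×0.2910 = 0.277503
  M+6: 0.05875776×0.7090 = 0.041659
Scale to base peak (0.513816) = 100: 32.5 : 100.0 : 54.0 : 8.1

32.5 : 100.0 : 54.0 : 8.1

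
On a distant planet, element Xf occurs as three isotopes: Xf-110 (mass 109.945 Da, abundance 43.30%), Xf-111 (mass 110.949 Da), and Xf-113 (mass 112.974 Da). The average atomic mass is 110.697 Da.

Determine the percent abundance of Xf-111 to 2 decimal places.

47.68%

Let x and y be the fractions of Xf-111 and Xf-113. Then x + y = 1 − 0.4330 = 0.5670 and 110.949x + 112.974y = 110.697 − 0.4330×109.945 = 63.090815.
Substituting: 110.949x + 112.974(0.5670 − x) = 63.090815
(110.949 − 112.974)x = -0.965443  ⇒  x = 0.47676, y = 0.09024
Xf-111: 47.68%, Xf-113: 9.02%.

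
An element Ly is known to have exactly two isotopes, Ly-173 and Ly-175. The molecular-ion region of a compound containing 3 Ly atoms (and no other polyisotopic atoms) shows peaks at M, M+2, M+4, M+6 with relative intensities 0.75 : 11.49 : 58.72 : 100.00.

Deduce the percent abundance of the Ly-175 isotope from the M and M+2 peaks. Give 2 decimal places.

83.62%

If p is the fraction of Ly that is Ly-173, then I(M+2)/I(M) = [C(3,1)·p^2·(1−p)] / p^3 = 3·(1−p)/p = 11.49/0.75 = 15.3200
(1−p)/p = 15.3200/3 = 5.1067  ⇒  p = 1/(1 + 5.1067) = 0.1638
Ly-173: 16.38%, Ly-175: 83.62%.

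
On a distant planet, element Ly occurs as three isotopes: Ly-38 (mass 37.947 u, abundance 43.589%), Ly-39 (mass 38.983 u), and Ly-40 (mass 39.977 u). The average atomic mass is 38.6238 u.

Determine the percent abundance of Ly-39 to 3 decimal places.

47.117%

The remaining 56.411% is split between Ly-39 (fraction x) and Ly-40 (fraction 0.56411 − x).
Substituting: 38.983x + 39.977(0.56411 − x) = 22.08308217
(38.983 − 39.977)x = -0.4683433  ⇒  x = 0.47117, y = 0.09294
Ly-39: 47.117%, Ly-40: 9.294%.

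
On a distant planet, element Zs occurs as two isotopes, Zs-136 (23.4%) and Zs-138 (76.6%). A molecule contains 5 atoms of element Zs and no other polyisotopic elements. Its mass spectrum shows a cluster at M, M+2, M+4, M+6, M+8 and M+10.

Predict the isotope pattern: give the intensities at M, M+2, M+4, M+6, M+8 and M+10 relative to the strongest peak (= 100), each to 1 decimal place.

0.2 : 2.9 : 18.7 : 61.1 : 100.0 : 65.5

Each Zs atom is independently Zs-136 (p = 0.234) or Zs-138 (q = 0.766); the cluster is the binomial expansion (p + q)^5.
P(M) = 0.234^5 = 0.000702
P(M+2) = 5 × 0.234^4 × 0.766^1 = 0.011483
P(M+4) = 10 × 0.234^3 × 0.766^2 = 0.075180
P(M+6) = 10 × 0.234^2 × 0.766^3 = 0.246104
P(M+8) = 5 × 0.234^1 × 0.766^4 = 0.402811
P(M+10) = 0.766^5 = 0.263720
The M+8 peak is largest (0.402811); scaling to 100 gives 0.2 : 2.9 : 18.7 : 61.1 : 100.0 : 65.5.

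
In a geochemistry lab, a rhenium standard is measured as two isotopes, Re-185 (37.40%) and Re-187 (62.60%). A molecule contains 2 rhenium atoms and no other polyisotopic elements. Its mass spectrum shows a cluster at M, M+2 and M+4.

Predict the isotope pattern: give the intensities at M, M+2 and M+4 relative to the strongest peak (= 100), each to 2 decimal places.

29.87 : 100.00 : 83.69

Each Re atom is independently Re-185 (p = 0.3740) or Re-187 (q = 0.6260); the cluster is the binomial expansion (p + q)^2.
P(M) = 0.3740^2 = 0.139876
P(M+2) = 2 × 0.3740^1 × 0.6260^1 = 0.468248
P(M+4) = 0.6260^2 = 0.391876
The M+2 peak is largest (0.468248); scaling to 100 gives 29.87 : 100.00 : 83.69.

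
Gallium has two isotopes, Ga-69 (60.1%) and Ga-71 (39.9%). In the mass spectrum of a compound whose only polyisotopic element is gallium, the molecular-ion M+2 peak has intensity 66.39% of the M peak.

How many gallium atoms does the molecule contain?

With n Ga atoms, P(M+2)/P(M) = C(n,1)·p^(n−1)q / p^n = n·q/p = n · 0.399/0.601.
n = 0.6639 × 0.601/0.399 = 1.00 ≈ 1

1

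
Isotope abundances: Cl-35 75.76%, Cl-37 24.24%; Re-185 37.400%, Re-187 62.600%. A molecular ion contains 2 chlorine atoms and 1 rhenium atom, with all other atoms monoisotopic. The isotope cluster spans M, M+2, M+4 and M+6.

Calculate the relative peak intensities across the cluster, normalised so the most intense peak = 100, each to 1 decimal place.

Chlorine pattern (n=2): 0.57395776 : 0.36728448 : 0.05875776
Rhenium pattern (n=1): 0.3740 : 0.6260
Convolve the two distributions (both contribute in 2-u steps):
  M: 0.57395776×0.3740 = 0.214660
  M+2: 0.57395776×0.6260 + 0.36728448×0.3740 = 0.496662
  M+4: 0.36728448×0.6260 + 0.05875776×0.3740 = 0.251895
  M+6: 0.05875776×0.6260 = 0.036782
Scale to base peak (0.496662) = 100: 43.2 : 100.0 : 50.7 : 7.4

43.2 : 100.0 : 50.7 : 7.4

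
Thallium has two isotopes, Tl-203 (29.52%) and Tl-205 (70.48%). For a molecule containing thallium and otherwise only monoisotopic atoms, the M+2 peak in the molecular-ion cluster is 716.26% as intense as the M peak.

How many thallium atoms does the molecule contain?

3

With n Tl atoms, P(M+2)/P(M) = C(n,1)·p^(n−1)q / p^n = n·q/p = n · 0.7048/0.2952.
n = 7.1626 × 0.2952/0.7048 = 3.00 ≈ 3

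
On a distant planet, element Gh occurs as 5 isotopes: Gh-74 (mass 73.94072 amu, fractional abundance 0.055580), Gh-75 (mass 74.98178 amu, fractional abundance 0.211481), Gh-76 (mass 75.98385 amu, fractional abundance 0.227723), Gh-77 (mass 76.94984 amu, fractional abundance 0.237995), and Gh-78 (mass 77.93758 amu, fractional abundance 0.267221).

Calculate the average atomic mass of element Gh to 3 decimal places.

76.410 amu

Ar = Σ fᵢ·mᵢ = 0.055580 × 73.94072 + 0.211481 × 74.98178 + 0.227723 × 75.98385 + 0.237995 × 76.94984 + 0.267221 × 77.93758
= 4.109625 + 15.857222 + 17.303270 + 18.313677 + 20.826558 = 76.410352 amu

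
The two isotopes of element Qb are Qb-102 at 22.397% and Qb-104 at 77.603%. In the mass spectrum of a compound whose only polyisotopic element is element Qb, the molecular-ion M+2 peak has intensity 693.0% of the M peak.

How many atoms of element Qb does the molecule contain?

2

With n Qb atoms, P(M+2)/P(M) = C(n,1)·p^(n−1)q / p^n = n·q/p = n · 0.77603/0.22397.
n = 6.930 × 0.22397/0.77603 = 2.00 ≈ 2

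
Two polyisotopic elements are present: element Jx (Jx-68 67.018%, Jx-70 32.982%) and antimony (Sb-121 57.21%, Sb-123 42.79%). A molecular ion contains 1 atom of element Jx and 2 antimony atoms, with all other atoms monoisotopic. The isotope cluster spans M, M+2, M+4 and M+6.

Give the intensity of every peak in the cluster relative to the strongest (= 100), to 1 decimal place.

50.3 : 100.0 : 65.2 : 13.8

Element Jx pattern (n=1): 0.67018 : 0.32982
Antimony pattern (n=2): 0.32729841 : 0.48960318 : 0.18309841
Convolve the two distributions (both contribute in 2-u steps):
  M: 0.67018×0.32729841 = 0.219349
  M+2: 0.67018×0.48960318 + 0.32982×0.32729841 = 0.436072
  M+4: 0.67018×0.18309841 + 0.32982×0.48960318 = 0.284190
  M+6: 0.32982×0.18309841 = 0.060390
Scale to base peak (0.436072) = 100: 50.3 : 100.0 : 65.2 : 13.8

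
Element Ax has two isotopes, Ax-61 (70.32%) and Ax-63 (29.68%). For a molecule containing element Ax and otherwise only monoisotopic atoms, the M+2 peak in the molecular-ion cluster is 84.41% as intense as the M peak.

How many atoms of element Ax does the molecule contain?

With n Ax atoms, P(M+2)/P(M) = C(n,1)·p^(n−1)q / p^n = n·q/p = n · 0.2968/0.7032.
n = 0.8441 × 0.7032/0.2968 = 2.00 ≈ 2

2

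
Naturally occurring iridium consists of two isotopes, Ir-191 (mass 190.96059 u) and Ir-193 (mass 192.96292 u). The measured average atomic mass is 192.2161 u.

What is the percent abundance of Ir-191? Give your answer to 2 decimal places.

37.30%

Writing the weighted mean with unknown fraction x of Ir-191:
190.96059·x + 192.96292·(1 − x) = 192.2161
(190.96059 − 192.96292)·x = 192.2161 − 192.96292
x = -0.74682 / -2.00233 = 0.37298 → 37.30% Ir-191, 62.70% Ir-193.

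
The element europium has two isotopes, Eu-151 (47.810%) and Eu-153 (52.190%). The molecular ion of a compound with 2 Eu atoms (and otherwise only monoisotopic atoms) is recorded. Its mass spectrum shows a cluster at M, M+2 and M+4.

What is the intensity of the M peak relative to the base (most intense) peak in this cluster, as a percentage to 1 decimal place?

45.8%

Term probabilities: M 0.2286, M+2 0.4990, M+4 0.2724. Base peak = M+2.
P(M+2) = C(2,1) × 0.47810^1 × 0.52190^1 = 2 × 0.4781 × 0.5219 = 0.499041 (base)
P(M) = C(2,0) × 0.47810^2 × 0.52190^0 = 1 × 0.22857961 × 1.0000 = 0.228580
Relative intensity = 0.228580 / 0.499041 × 100 = 45.8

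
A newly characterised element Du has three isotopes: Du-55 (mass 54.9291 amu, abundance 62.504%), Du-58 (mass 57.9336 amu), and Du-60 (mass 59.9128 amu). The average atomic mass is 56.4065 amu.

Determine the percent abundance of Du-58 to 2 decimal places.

The remaining 37.496% is split between Du-58 (fraction x) and Du-60 (fraction 0.37496 − x).
Substituting: 57.9336x + 59.9128(0.37496 − x) = 22.073615336
(57.9336 − 59.9128)x = -0.391288152  ⇒  x = 0.19770, y = 0.17726
Du-58: 19.77%, Du-60: 17.73%.

19.77%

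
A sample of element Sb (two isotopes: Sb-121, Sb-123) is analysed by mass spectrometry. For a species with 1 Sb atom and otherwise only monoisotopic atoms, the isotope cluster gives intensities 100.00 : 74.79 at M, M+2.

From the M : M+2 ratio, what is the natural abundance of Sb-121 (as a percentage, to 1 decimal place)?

57.2%

Write p for the Sb-121 fraction. I(M+2)/I(M) = [C(1,1)·p^0·(1−p)] / p^1 = 1·(1−p)/p = 74.79/100.00 = 0.7479
(1−p)/p = 0.7479/1 = 0.7479  ⇒  p = 1/(1 + 0.7479) = 0.5721
Sb-121: 57.2%, Sb-123: 42.8%.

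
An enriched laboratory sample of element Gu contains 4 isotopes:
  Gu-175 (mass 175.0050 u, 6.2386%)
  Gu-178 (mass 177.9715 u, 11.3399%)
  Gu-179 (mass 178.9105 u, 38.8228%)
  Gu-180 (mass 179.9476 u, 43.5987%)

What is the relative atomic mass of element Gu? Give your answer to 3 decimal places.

179.013 u

The abundance-weighted mean is 0.062386 × 175.0050 + 0.113399 × 177.9715 + 0.388228 × 178.9105 + 0.435987 × 179.9476
= 10.91786 + 20.18179 + 69.45807 + 78.45481 = 179.01253 u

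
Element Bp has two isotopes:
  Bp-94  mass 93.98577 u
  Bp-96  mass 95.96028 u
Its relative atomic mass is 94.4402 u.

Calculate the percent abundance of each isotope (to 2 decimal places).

Bp-94: 76.99%, Bp-96: 23.01%

Writing the weighted mean with unknown fraction x of Bp-94:
93.98577·x + 95.96028·(1 − x) = 94.4402
(93.98577 − 95.96028)·x = 94.4402 − 95.96028
x = -1.52008 / -1.97451 = 0.76985 → 76.99% Bp-94, 23.01% Bp-96.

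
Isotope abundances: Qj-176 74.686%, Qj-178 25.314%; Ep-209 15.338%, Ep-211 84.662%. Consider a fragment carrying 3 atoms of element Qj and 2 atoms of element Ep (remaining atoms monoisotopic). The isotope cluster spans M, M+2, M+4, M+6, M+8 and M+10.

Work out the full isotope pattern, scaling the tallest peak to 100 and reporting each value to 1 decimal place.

2.4 : 28.7 : 100.0 : 82.8 : 26.0 : 2.8

Element Qj pattern (n=3): 0.4165984 : 0.42360437 : 0.14357605 : 0.01622118
Element Ep pattern (n=2): 0.02352542 : 0.25970915 : 0.71676542
Convolve the two distributions (both contribute in 2-u steps):
  M: 0.4165984×0.02352542 = 0.009801
  M+2: 0.4165984×0.25970915 + 0.42360437×0.02352542 = 0.118160
  M+4: 0.4165984×0.71676542 + 0.42360437×0.25970915 + 0.14357605×0.02352542 = 0.411995
  M+6: 0.42360437×0.71676542 + 0.14357605×0.25970915 + 0.01622118×0.02352542 = 0.341295
  M+8: 0.14357605×0.71676542 + 0.01622118×0.25970915 = 0.107123
  M+10: 0.01622118×0.71676542 = 0.011627
Scale to base peak (0.411995) = 100: 2.4 : 28.7 : 100.0 : 82.8 : 26.0 : 2.8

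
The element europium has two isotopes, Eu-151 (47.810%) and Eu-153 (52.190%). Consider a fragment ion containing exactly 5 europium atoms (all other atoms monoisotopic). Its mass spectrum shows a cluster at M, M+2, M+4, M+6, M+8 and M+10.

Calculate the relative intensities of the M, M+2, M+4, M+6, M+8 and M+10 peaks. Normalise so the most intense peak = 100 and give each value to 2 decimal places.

7.69 : 41.96 : 91.61 : 100.00 : 54.58 : 11.92

The 5 Eu atoms are independent, so intensities follow the terms of (0.47810 + 0.52190)^5.
P(M) = 0.47810^5 = 0.024980
P(M+2) = 5 × 0.47810^4 × 0.52190^1 = 0.136343
P(M+4) = 10 × 0.47810^3 × 0.52190^2 = 0.297667
P(M+6) = 10 × 0.47810^2 × 0.52190^3 = 0.324937
P(M+8) = 5 × 0.47810^1 × 0.52190^4 = 0.177353
P(M+10) = 0.52190^5 = 0.038720
The M+6 peak is largest (0.324937); scaling to 100 gives 7.69 : 41.96 : 91.61 : 100.00 : 54.58 : 11.92.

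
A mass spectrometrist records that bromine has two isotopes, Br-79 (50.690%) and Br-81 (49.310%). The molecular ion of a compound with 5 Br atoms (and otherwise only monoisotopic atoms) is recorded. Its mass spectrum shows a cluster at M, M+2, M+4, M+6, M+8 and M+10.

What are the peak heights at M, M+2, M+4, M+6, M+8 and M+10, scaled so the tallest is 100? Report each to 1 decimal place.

Each Br atom is independently Br-79 (p = 0.50690) or Br-81 (q = 0.49310); the cluster is the binomial expansion (p + q)^5.
P(M) = 0.50690^5 = 0.033467
P(M+2) = 5 × 0.50690^4 × 0.49310^1 = 0.162777
P(M+4) = 10 × 0.50690^3 × 0.49310^2 = 0.316692
P(M+6) = 10 × 0.50690^2 × 0.49310^3 = 0.308070
P(M+8) = 5 × 0.50690^1 × 0.49310^4 = 0.149842
P(M+10) = 0.49310^5 = 0.029152
The M+4 peak is largest (0.316692); scaling to 100 gives 10.6 : 51.4 : 100.0 : 97.3 : 47.3 : 9.2.

10.6 : 51.4 : 100.0 : 97.3 : 47.3 : 9.2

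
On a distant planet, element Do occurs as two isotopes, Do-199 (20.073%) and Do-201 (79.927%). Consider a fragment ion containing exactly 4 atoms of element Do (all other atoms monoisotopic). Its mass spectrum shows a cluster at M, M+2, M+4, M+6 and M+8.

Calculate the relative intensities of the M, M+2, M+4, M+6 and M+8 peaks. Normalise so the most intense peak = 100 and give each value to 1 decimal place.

0.4 : 6.3 : 37.7 : 100.0 : 99.5

Expanding (0.20073 + 0.79927)^4:
P(M) = 0.20073^4 = 0.001623
P(M+2) = 4 × 0.20073^3 × 0.79927^1 = 0.025858
P(M+4) = 6 × 0.20073^2 × 0.79927^2 = 0.154441
P(M+6) = 4 × 0.20073^1 × 0.79927^3 = 0.409971
P(M+8) = 0.79927^4 = 0.408107
The M+6 peak is largest (0.409971); scaling to 100 gives 0.4 : 6.3 : 37.7 : 100.0 : 99.5.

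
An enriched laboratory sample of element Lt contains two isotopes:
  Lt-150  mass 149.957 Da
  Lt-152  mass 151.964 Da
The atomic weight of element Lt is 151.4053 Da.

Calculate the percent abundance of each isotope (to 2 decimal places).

With x = fraction of Lt-150 (so Lt-152 is 1 − x):
149.957·x + 151.964·(1 − x) = 151.4053
(149.957 − 151.964)·x = 151.4053 − 151.964
x = -0.5587 / -2.007 = 0.27838 → 27.84% Lt-150, 72.16% Lt-152.

Lt-150: 27.84%, Lt-152: 72.16%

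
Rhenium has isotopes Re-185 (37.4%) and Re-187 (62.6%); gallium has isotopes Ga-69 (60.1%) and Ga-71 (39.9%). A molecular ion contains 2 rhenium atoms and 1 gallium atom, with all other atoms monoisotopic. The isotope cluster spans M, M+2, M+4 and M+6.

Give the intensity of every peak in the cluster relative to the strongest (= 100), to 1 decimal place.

19.9 : 79.8 : 100.0 : 37.0

Rhenium pattern (n=2): 0.139876 : 0.468248 : 0.391876
Gallium pattern (n=1): 0.6010 : 0.3990
Convolve the two distributions (both contribute in 2-u steps):
  M: 0.139876×0.6010 = 0.084065
  M+2: 0.139876×0.3990 + 0.468248×0.6010 = 0.337228
  M+4: 0.468248×0.3990 + 0.391876×0.6010 = 0.422348
  M+6: 0.391876×0.3990 = 0.156359
Scale to base peak (0.422348) = 100: 19.9 : 79.8 : 100.0 : 37.0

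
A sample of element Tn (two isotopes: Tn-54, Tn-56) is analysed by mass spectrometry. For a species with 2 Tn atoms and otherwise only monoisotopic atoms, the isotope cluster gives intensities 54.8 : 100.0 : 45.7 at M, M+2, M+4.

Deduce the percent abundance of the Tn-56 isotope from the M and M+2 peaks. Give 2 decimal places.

47.71%

Let p = fractional abundance of Tn-54. I(M+2)/I(M) = [C(2,1)·p^1·(1−p)] / p^2 = 2·(1−p)/p = 100.0/54.8 = 1.8248
(1−p)/p = 1.8248/2 = 0.9124  ⇒  p = 1/(1 + 0.9124) = 0.5229
Tn-54: 52.29%, Tn-56: 47.71%.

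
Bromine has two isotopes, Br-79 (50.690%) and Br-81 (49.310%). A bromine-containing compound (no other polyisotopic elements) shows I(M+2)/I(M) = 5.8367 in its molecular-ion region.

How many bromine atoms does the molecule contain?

For n independent Br atoms, I(M+2)/I(M) = n · (abundance Br-81) / (abundance Br-79) = n · 0.49310/0.50690.
n = 5.8367 × 0.50690/0.49310 = 6.00 ≈ 6

6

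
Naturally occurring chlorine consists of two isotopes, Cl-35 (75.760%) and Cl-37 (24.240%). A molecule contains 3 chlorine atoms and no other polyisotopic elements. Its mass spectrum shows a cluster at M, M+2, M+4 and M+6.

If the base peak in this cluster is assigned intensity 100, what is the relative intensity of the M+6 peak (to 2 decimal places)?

3.28

(0.75760 + 0.24240)^3 gives M 0.4348, M+2 0.4174, M+4 0.1335, M+6 0.0142; the largest is M.
P(M) = C(3,0) × 0.75760^3 × 0.24240^0 = 1 × 0.4348304 × 1.0000 = 0.434830 (base)
P(M+6) = C(3,3) × 0.75760^0 × 0.24240^3 = 1 × 1.0000 × 0.01424288 = 0.014243
Relative intensity = 0.014243 / 0.434830 × 100 = 3.28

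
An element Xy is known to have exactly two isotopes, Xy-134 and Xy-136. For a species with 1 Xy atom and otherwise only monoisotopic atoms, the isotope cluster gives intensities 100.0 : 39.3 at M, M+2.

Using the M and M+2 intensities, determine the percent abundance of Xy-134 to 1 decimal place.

71.8%

Let p = fractional abundance of Xy-134. I(M+2)/I(M) = [C(1,1)·p^0·(1−p)] / p^1 = 1·(1−p)/p = 39.3/100.0 = 0.3930
(1−p)/p = 0.3930/1 = 0.3930  ⇒  p = 1/(1 + 0.3930) = 0.7179
Xy-134: 71.8%, Xy-136: 28.2%.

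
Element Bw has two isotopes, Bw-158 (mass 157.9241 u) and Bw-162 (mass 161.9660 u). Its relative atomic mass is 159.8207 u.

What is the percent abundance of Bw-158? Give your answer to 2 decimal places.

53.08%

Writing the weighted mean with unknown fraction x of Bw-158:
157.9241·x + 161.9660·(1 − x) = 159.8207
(157.9241 − 161.9660)·x = 159.8207 − 161.9660
x = -2.1453 / -4.0419 = 0.53077 → 53.08% Bw-158, 46.92% Bw-162.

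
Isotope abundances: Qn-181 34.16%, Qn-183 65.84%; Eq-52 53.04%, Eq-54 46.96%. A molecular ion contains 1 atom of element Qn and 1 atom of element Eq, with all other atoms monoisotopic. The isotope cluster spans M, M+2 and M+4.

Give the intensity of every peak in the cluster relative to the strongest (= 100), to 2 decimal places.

35.55 : 100.00 : 60.67

Element Qn pattern (n=1): 0.3416 : 0.6584
Element Eq pattern (n=1): 0.5304 : 0.4696
Convolve the two distributions (both contribute in 2-u steps):
  M: 0.3416×0.5304 = 0.181185
  M+2: 0.3416×0.4696 + 0.6584×0.5304 = 0.509631
  M+4: 0.6584×0.4696 = 0.309185
Scale to base peak (0.509631) = 100: 35.55 : 100.00 : 60.67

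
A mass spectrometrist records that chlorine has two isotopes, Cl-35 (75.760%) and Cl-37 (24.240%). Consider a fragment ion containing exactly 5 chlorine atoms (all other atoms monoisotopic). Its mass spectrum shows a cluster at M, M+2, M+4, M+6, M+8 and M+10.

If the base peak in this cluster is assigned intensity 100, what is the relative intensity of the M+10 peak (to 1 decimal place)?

Term probabilities: M 0.2496, M+2 0.3993, M+4 0.2555, M+6 0.0817, M+8 0.0131, M+10 0.0008. Base peak = M+2.
P(M+2) = C(5,1) × 0.75760^4 × 0.24240^1 = 5 × 0.32942751 × 0.2424 = 0.399266 (base)
P(M+10) = C(5,5) × 0.75760^0 × 0.24240^5 = 1 × 1.0000 × 0.00083688 = 0.000837
Relative intensity = 0.000837 / 0.399266 × 100 = 0.2

0.2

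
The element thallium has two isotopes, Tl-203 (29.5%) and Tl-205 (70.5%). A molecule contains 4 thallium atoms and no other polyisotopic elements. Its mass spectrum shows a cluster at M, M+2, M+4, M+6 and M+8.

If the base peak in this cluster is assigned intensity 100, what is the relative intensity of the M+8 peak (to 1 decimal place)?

(0.295 + 0.705)^4 gives M 0.0076, M+2 0.0724, M+4 0.2595, M+6 0.4135, M+8 0.2470; the largest is M+6.
P(M+6) = C(4,3) × 0.295^1 × 0.705^3 = 4 × 0.2950 × 0.35040263 = 0.413475 (base)
P(M+8) = C(4,4) × 0.295^0 × 0.705^4 = 1 × 1.0000 × 0.24703385 = 0.247034
Relative intensity = 0.247034 / 0.413475 × 100 = 59.7

59.7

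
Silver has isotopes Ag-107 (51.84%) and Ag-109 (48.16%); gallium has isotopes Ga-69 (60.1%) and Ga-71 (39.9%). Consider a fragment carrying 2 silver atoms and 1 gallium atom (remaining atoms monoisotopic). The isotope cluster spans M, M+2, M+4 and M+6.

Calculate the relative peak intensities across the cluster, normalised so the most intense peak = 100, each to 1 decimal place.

39.7 : 100.0 : 83.1 : 22.7

Silver pattern (n=2): 0.26873856 : 0.49932288 : 0.23193856
Gallium pattern (n=1): 0.6010 : 0.3990
Convolve the two distributions (both contribute in 2-u steps):
  M: 0.26873856×0.6010 = 0.161512
  M+2: 0.26873856×0.3990 + 0.49932288×0.6010 = 0.407320
  M+4: 0.49932288×0.3990 + 0.23193856×0.6010 = 0.338625
  M+6: 0.23193856×0.3990 = 0.092543
Scale to base peak (0.407320) = 100: 39.7 : 100.0 : 83.1 : 22.7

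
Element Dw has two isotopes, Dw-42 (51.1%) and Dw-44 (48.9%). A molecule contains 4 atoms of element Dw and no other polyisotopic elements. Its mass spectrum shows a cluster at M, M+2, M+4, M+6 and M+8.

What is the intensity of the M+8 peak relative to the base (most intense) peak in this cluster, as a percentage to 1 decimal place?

15.3%

(0.511 + 0.489)^4 gives M 0.0682, M+2 0.2610, M+4 0.3746, M+6 0.2390, M+8 0.0572; the largest is M+4.
P(M+4) = C(4,2) × 0.511^2 × 0.489^2 = 6 × 0.261121 × 0.239121 = 0.374637 (base)
P(M+8) = C(4,4) × 0.511^0 × 0.489^4 = 1 × 1.0000 × 0.05717885 = 0.057179
Relative intensity = 0.057179 / 0.374637 × 100 = 15.3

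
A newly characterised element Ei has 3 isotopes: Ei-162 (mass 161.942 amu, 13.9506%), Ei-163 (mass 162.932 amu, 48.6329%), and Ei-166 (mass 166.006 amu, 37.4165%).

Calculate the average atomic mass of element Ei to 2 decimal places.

Weight each isotope mass by its fractional abundance: 0.139506 × 161.942 + 0.486329 × 162.932 + 0.374165 × 166.006
= 22.5919 + 79.2386 + 62.1136 = 163.9441 amu

163.94 amu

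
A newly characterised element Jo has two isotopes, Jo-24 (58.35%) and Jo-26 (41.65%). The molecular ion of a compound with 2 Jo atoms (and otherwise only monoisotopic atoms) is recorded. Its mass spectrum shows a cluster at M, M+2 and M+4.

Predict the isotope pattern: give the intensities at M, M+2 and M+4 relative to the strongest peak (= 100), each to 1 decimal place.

70.0 : 100.0 : 35.7

The 2 Jo atoms are independent, so intensities follow the terms of (0.5835 + 0.4165)^2.
P(M) = 0.5835^2 = 0.340472
P(M+2) = 2 × 0.5835^1 × 0.4165^1 = 0.486055
P(M+4) = 0.4165^2 = 0.173472
The M+2 peak is largest (0.486055); scaling to 100 gives 70.0 : 100.0 : 35.7.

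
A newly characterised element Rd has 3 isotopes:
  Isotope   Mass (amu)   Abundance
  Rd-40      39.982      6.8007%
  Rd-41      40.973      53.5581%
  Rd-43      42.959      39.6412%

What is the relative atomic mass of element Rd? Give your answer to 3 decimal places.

41.693 amu

Weight each isotope mass by its fractional abundance: 0.068007 × 39.982 + 0.535581 × 40.973 + 0.396412 × 42.959
= 2.7191 + 21.9444 + 17.0295 = 41.6930 amu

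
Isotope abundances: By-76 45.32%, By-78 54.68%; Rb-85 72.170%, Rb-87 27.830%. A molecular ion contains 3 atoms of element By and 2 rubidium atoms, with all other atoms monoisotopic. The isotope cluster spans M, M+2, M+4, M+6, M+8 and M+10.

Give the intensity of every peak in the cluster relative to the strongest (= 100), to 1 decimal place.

Element By pattern (n=3): 0.09308286 : 0.33692215 : 0.40650713 : 0.16348786
Rubidium pattern (n=2): 0.52085089 : 0.40169822 : 0.07745089
Convolve the two distributions (both contribute in 2-u steps):
  M: 0.09308286×0.52085089 = 0.048482
  M+2: 0.09308286×0.40169822 + 0.33692215×0.52085089 = 0.212877
  M+4: 0.09308286×0.07745089 + 0.33692215×0.40169822 + 0.40650713×0.52085089 = 0.354280
  M+6: 0.33692215×0.07745089 + 0.40650713×0.40169822 + 0.16348786×0.52085089 = 0.274541
  M+8: 0.40650713×0.07745089 + 0.16348786×0.40169822 = 0.097157
  M+10: 0.16348786×0.07745089 = 0.012662
Scale to base peak (0.354280) = 100: 13.7 : 60.1 : 100.0 : 77.5 : 27.4 : 3.6

13.7 : 60.1 : 100.0 : 77.5 : 27.4 : 3.6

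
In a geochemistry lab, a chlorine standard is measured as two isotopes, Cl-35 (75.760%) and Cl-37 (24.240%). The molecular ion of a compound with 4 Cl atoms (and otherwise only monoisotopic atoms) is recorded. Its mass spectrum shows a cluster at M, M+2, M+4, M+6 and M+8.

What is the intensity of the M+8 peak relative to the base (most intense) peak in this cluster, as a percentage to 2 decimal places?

Term probabilities: M 0.3294, M+2 0.4216, M+4 0.2023, M+6 0.0432, M+8 0.0035. Base peak = M+2.
P(M+2) = C(4,1) × 0.75760^3 × 0.24240^1 = 4 × 0.4348304 × 0.2424 = 0.421612 (base)
P(M+8) = C(4,4) × 0.75760^0 × 0.24240^4 = 1 × 1.0000 × 0.00345247 = 0.003452
Relative intensity = 0.003452 / 0.421612 × 100 = 0.82

0.82%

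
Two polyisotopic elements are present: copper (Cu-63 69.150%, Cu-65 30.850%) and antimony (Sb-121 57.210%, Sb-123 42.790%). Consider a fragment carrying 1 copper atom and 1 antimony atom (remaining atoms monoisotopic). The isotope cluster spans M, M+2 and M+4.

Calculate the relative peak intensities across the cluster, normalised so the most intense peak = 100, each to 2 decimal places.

83.75 : 100.00 : 27.94

Copper pattern (n=1): 0.6915 : 0.3085
Antimony pattern (n=1): 0.5721 : 0.4279
Convolve the two distributions (both contribute in 2-u steps):
  M: 0.6915×0.5721 = 0.395607
  M+2: 0.6915×0.4279 + 0.3085×0.5721 = 0.472386
  M+4: 0.3085×0.4279 = 0.132007
Scale to base peak (0.472386) = 100: 83.75 : 100.00 : 27.94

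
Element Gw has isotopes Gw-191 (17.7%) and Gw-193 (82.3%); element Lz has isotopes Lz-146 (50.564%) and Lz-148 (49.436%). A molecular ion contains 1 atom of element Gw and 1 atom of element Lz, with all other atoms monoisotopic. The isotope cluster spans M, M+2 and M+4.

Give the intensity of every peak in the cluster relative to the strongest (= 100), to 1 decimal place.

Element Gw pattern (n=1): 0.1770 : 0.8230
Element Lz pattern (n=1): 0.50564 : 0.49436
Convolve the two distributions (both contribute in 2-u steps):
  M: 0.1770×0.50564 = 0.089498
  M+2: 0.1770×0.49436 + 0.8230×0.50564 = 0.503643
  M+4: 0.8230×0.49436 = 0.406858
Scale to base peak (0.503643) = 100: 17.8 : 100.0 : 80.8

17.8 : 100.0 : 80.8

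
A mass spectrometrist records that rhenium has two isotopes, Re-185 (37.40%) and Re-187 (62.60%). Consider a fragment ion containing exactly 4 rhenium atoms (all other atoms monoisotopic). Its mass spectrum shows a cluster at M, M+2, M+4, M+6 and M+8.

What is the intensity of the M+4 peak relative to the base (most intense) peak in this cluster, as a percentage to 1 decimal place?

(0.3740 + 0.6260)^4 gives M 0.0196, M+2 0.1310, M+4 0.3289, M+6 0.3670, M+8 0.1536; the largest is M+6.
P(M+6) = C(4,3) × 0.3740^1 × 0.6260^3 = 4 × 0.3740 × 0.24531438 = 0.366990 (base)
P(M+4) = C(4,2) × 0.3740^2 × 0.6260^2 = 6 × 0.139876 × 0.391876 = 0.328884
Relative intensity = 0.328884 / 0.366990 × 100 = 89.6

89.6%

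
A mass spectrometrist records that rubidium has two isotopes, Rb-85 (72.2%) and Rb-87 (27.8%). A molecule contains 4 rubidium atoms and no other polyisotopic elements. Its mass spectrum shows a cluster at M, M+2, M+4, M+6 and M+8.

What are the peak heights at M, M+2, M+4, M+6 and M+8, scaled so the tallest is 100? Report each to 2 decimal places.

The 4 Rb atoms are independent, so intensities follow the terms of (0.722 + 0.278)^4.
P(M) = 0.722^4 = 0.271737
P(M+2) = 4 × 0.722^3 × 0.278^1 = 0.418520
P(M+4) = 6 × 0.722^2 × 0.278^2 = 0.241721
P(M+6) = 4 × 0.722^1 × 0.278^3 = 0.062049
P(M+8) = 0.278^4 = 0.005973
The M+2 peak is largest (0.418520); scaling to 100 gives 64.93 : 100.00 : 57.76 : 14.83 : 1.43.

64.93 : 100.00 : 57.76 : 14.83 : 1.43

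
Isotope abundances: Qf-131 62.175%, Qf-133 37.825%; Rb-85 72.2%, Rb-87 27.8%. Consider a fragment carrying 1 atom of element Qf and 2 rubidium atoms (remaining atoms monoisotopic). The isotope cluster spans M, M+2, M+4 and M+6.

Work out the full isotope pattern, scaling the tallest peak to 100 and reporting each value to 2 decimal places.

Element Qf pattern (n=1): 0.62175 : 0.37825
Rubidium pattern (n=2): 0.521284 : 0.401432 : 0.077284
Convolve the two distributions (both contribute in 2-u steps):
  M: 0.62175×0.521284 = 0.324108
  M+2: 0.62175×0.401432 + 0.37825×0.521284 = 0.446766
  M+4: 0.62175×0.077284 + 0.37825×0.401432 = 0.199893
  M+6: 0.37825×0.077284 = 0.029233
Scale to base peak (0.446766) = 100: 72.55 : 100.00 : 44.74 : 6.54

72.55 : 100.00 : 44.74 : 6.54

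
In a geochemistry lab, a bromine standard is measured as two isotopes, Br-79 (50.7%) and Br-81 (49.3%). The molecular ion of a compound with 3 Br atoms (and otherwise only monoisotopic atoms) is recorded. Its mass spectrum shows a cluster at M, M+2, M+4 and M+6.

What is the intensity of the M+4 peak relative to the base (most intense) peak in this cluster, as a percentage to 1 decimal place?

(0.507 + 0.493)^3 gives M 0.1303, M+2 0.3802, M+4 0.3697, M+6 0.1198; the largest is M+2.
P(M+2) = C(3,1) × 0.507^2 × 0.493^1 = 3 × 0.257049 × 0.4930 = 0.380175 (base)
P(M+4) = C(3,2) × 0.507^1 × 0.493^2 = 3 × 0.5070 × 0.243049 = 0.369678
Relative intensity = 0.369678 / 0.380175 × 100 = 97.2

97.2%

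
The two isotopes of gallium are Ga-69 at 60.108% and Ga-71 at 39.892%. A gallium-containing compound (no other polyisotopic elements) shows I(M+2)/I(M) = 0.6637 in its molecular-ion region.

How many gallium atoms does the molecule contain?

1

With n Ga atoms, P(M+2)/P(M) = C(n,1)·p^(n−1)q / p^n = n·q/p = n · 0.39892/0.60108.
n = 0.6637 × 0.60108/0.39892 = 1.00 ≈ 1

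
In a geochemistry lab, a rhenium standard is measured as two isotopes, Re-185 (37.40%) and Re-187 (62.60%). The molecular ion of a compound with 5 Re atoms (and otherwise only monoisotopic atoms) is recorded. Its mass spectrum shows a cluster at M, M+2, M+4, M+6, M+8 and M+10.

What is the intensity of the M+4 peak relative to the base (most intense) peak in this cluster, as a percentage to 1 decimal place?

Term probabilities: M 0.0073, M+2 0.0612, M+4 0.2050, M+6 0.3431, M+8 0.2872, M+10 0.0961. Base peak = M+6.
P(M+6) = C(5,3) × 0.3740^2 × 0.6260^3 = 10 × 0.139876 × 0.24531438 = 0.343136 (base)
P(M+4) = C(5,2) × 0.3740^3 × 0.6260^2 = 10 × 0.05231362 × 0.391876 = 0.205005
Relative intensity = 0.205005 / 0.343136 × 100 = 59.7

59.7%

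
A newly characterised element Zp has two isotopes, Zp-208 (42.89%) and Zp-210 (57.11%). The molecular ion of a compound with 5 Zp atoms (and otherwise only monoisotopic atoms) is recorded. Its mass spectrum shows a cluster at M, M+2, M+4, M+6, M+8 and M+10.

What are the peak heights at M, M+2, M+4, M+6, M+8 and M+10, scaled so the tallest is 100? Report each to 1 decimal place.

Expanding (0.4289 + 0.5711)^5:
P(M) = 0.4289^5 = 0.014514
P(M+2) = 5 × 0.4289^4 × 0.5711^1 = 0.096629
P(M+4) = 10 × 0.4289^3 × 0.5711^2 = 0.257331
P(M+6) = 10 × 0.4289^2 × 0.5711^3 = 0.342648
P(M+8) = 5 × 0.4289^1 × 0.5711^4 = 0.228126
P(M+10) = 0.5711^5 = 0.060752
The M+6 peak is largest (0.342648); scaling to 100 gives 4.2 : 28.2 : 75.1 : 100.0 : 66.6 : 17.7.

4.2 : 28.2 : 75.1 : 100.0 : 66.6 : 17.7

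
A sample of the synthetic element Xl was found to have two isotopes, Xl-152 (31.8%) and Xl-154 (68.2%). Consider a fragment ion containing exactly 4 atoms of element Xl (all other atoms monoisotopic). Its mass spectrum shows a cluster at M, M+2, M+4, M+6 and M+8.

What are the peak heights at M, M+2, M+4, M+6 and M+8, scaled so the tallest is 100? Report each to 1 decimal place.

2.5 : 21.7 : 69.9 : 100.0 : 53.6

The 4 Xl atoms are independent, so intensities follow the terms of (0.318 + 0.682)^4.
P(M) = 0.318^4 = 0.010226
P(M+2) = 4 × 0.318^3 × 0.682^1 = 0.087725
P(M+4) = 6 × 0.318^2 × 0.682^2 = 0.282211
P(M+6) = 4 × 0.318^1 × 0.682^3 = 0.403497
P(M+8) = 0.682^4 = 0.216340
The M+6 peak is largest (0.403497); scaling to 100 gives 2.5 : 21.7 : 69.9 : 100.0 : 53.6.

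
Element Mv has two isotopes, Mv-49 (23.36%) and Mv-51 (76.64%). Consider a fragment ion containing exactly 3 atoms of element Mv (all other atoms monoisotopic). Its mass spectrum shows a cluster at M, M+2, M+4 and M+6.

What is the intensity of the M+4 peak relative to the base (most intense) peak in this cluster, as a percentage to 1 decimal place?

(0.2336 + 0.7664)^3 gives M 0.0127, M+2 0.1255, M+4 0.4116, M+6 0.4502; the largest is M+6.
P(M+6) = C(3,3) × 0.2336^0 × 0.7664^3 = 1 × 1.0000 × 0.45015957 = 0.450160 (base)
P(M+4) = C(3,2) × 0.2336^1 × 0.7664^2 = 3 × 0.2336 × 0.58736896 = 0.411628
Relative intensity = 0.411628 / 0.450160 × 100 = 91.4

91.4%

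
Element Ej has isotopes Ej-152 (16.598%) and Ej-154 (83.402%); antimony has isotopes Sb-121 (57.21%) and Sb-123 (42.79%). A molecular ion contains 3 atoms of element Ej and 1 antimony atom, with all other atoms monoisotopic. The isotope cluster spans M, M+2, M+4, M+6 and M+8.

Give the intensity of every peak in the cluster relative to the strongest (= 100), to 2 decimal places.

0.54 : 8.62 : 47.42 : 100.00 : 51.71

Element Ej pattern (n=3): 0.00457264 : 0.06893015 : 0.34636177 : 0.58013544
Antimony pattern (n=1): 0.5721 : 0.4279
Convolve the two distributions (both contribute in 2-u steps):
  M: 0.00457264×0.5721 = 0.002616
  M+2: 0.00457264×0.4279 + 0.06893015×0.5721 = 0.041392
  M+4: 0.06893015×0.4279 + 0.34636177×0.5721 = 0.227649
  M+6: 0.34636177×0.4279 + 0.58013544×0.5721 = 0.480104
  M+8: 0.58013544×0.4279 = 0.248240
Scale to base peak (0.480104) = 100: 0.54 : 8.62 : 47.42 : 100.00 : 51.71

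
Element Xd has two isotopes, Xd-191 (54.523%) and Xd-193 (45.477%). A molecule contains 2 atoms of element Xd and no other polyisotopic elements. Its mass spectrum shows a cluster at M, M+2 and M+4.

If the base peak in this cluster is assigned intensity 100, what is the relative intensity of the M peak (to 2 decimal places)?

Term probabilities: M 0.2973, M+2 0.4959, M+4 0.2068. Base peak = M+2.
P(M+2) = C(2,1) × 0.54523^1 × 0.45477^1 = 2 × 0.54523 × 0.45477 = 0.495908 (base)
P(M) = C(2,0) × 0.54523^2 × 0.45477^0 = 1 × 0.29727575 × 1.0000 = 0.297276
Relative intensity = 0.297276 / 0.495908 × 100 = 59.95

59.95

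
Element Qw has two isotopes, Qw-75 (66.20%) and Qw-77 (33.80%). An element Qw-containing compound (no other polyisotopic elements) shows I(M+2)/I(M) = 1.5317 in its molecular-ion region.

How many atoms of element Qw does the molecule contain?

With n Qw atoms, P(M+2)/P(M) = C(n,1)·p^(n−1)q / p^n = n·q/p = n · 0.3380/0.6620.
n = 1.5317 × 0.6620/0.3380 = 3.00 ≈ 3

3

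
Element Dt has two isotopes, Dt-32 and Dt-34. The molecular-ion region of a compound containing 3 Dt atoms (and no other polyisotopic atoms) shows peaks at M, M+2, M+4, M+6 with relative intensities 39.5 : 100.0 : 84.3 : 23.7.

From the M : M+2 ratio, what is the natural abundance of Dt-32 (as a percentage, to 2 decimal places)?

54.23%

Let p = fractional abundance of Dt-32. I(M+2)/I(M) = [C(3,1)·p^2·(1−p)] / p^3 = 3·(1−p)/p = 100.0/39.5 = 2.5316
(1−p)/p = 2.5316/3 = 0.8439  ⇒  p = 1/(1 + 0.8439) = 0.5423
Dt-32: 54.23%, Dt-34: 45.77%.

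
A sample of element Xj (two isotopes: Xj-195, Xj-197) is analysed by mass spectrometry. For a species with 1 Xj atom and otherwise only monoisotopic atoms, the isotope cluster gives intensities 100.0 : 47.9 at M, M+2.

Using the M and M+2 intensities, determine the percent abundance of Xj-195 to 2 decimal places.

67.61%

Let p = fractional abundance of Xj-195. I(M+2)/I(M) = [C(1,1)·p^0·(1−p)] / p^1 = 1·(1−p)/p = 47.9/100.0 = 0.4790
(1−p)/p = 0.4790/1 = 0.4790  ⇒  p = 1/(1 + 0.4790) = 0.6761
Xj-195: 67.61%, Xj-197: 32.39%.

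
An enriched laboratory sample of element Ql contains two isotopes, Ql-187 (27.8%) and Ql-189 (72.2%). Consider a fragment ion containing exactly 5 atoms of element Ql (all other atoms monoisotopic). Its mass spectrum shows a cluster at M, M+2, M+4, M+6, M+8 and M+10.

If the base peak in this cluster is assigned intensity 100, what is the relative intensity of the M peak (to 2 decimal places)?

Term probabilities: M 0.0017, M+2 0.0216, M+4 0.1120, M+6 0.2909, M+8 0.3777, M+10 0.1962. Base peak = M+8.
P(M+8) = C(5,4) × 0.278^1 × 0.722^4 = 5 × 0.2780 × 0.27173701 = 0.377714 (base)
P(M) = C(5,0) × 0.278^5 × 0.722^0 = 1 × 0.00166044 × 1.0000 = 0.001660
Relative intensity = 0.001660 / 0.377714 × 100 = 0.44

0.44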